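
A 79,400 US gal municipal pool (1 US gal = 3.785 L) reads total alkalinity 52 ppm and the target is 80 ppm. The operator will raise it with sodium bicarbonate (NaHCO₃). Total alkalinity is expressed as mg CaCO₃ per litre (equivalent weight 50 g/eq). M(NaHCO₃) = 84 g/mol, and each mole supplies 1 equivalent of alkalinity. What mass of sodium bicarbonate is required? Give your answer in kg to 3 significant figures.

14.1 kg

Volume: 79,400 US gal × 3.785 L/gal = 300,529 L.
Alkalinity to add: (80 − 52) = 28 mg/L as CaCO₃ × 300,529 L = 8415 g as CaCO₃.
Equivalents: 8415 g ÷ 50 g/eq = 168.3 eq.
NaHCO₃ supplies 1 eq per mole → 168.3 mol.
Mass: 168.3 mol × 84 g/mol = 14,140 g.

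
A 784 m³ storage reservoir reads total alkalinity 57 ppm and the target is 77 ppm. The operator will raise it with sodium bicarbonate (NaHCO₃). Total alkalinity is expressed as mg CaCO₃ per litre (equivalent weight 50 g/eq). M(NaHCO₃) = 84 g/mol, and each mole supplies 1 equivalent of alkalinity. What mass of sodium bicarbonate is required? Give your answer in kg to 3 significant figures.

Volume: 784 m³ = 784,000 L.
Alkalinity to add: (77 − 57) = 20 mg/L as CaCO₃ × 784,000 L = 15,680 g as CaCO₃.
Equivalents: 15,680 g ÷ 50 g/eq = 313.6 eq.
NaHCO₃ supplies 1 eq per mole → 313.6 mol.
Mass: 313.6 mol × 84 g/mol = 26,340 g.

26.3 kg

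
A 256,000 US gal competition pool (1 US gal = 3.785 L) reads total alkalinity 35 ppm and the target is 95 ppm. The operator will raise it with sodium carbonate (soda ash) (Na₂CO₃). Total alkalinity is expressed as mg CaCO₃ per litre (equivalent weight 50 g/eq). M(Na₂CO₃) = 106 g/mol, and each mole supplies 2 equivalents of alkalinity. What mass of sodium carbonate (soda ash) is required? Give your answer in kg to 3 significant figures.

61.6 kg

Volume: 256,000 US gal × 3.785 L/gal = 968,960 L.
Alkalinity to add: (95 − 35) = 60 mg/L as CaCO₃ × 968,960 L = 58,140 g as CaCO₃.
Equivalents: 58,140 g ÷ 50 g/eq = 1163 eq.
Each mole of Na₂CO₃ supplies 2 eq, so 1163 / 2 = 581.4 mol.
Mass: 581.4 mol × 106 g/mol = 61,630 g.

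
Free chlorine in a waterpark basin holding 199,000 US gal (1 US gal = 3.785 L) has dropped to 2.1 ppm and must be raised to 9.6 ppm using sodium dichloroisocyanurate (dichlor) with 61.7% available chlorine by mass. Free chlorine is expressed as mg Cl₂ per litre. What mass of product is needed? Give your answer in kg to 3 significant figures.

9.16 kg

Volume: 199,000 US gal × 3.785 L/gal = 753,215 L.
Chlorine deficit: 9.6 − 2.1 = 7.5 ppm = 7.5 mg/L as Cl₂.
Cl₂ equivalent needed: 7.5 mg/L × 753,215 L = 5,649,000 mg = 5649 g.
Product at 61.7% available chlorine: 5649 / 0.617 = 9156 g.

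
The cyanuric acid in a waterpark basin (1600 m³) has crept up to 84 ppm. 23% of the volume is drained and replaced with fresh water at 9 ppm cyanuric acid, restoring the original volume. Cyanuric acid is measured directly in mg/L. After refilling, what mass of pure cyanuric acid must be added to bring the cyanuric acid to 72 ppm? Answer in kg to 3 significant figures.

8.40 kg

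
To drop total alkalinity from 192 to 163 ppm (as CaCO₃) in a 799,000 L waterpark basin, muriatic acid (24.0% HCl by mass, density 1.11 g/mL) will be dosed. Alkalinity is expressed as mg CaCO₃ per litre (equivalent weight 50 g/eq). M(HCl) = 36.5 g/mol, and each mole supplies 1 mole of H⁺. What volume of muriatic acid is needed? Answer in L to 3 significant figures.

63.5 L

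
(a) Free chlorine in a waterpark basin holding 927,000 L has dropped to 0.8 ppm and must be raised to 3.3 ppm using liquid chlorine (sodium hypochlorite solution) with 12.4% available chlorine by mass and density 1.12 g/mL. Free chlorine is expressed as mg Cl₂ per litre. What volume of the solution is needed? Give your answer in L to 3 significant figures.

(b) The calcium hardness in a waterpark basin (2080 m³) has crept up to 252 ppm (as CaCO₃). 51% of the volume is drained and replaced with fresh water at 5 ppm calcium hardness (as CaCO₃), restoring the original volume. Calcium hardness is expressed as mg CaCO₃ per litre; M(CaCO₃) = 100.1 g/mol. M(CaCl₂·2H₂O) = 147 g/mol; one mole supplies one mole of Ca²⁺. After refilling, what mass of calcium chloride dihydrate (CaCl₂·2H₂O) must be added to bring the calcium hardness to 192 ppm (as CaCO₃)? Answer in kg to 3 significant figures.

(a) Chlorine deficit: 3.3 − 0.8 = 2.5 ppm = 2.5 mg/L as Cl₂.
(a) Cl₂ equivalent needed: 2.5 mg/L × 927,000 L = 2,318,000 mg = 2318 g.
(a) Product at 12.4% available chlorine: 2318 / 0.124 = 18,690 g.
(a) Volume at density 1.12 g/mL: 18,690 g ÷ 1.12 g/mL = 16,690 mL.

(b) Volume: 2080 m³ = 2,080,000 L.
(b) After draining 51% and refilling: 252 × 0.49 + 5 × 0.51 = 126.03 ppm.
(b) Deficit to target: 192 − 126.03 = 65.97 mg/L.
(b) As CaCO₃: 65.97 mg/L × 2,080,000 L = 137,200 g; ÷ 100.1 = 1371 mol Ca²⁺.
(b) Mass: 1371 × 147 = 201,500 g.

(a) 16.7 L; (b) 202 kg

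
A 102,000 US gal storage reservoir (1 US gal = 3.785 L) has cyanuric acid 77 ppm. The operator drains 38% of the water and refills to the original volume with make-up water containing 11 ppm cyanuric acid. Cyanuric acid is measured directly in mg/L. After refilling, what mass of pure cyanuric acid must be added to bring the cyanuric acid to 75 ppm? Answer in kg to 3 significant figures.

8.91 kg

Volume: 102,000 US gal × 3.785 L/gal = 386,070 L.
After draining 38% and refilling: 77 × 0.62 + 11 × 0.38 = 51.92 ppm.
Deficit to target: 75 − 51.92 = 23.08 mg/L.
Mass: 23.08 mg/L × 386,070 L = 8910 g cyanuric acid.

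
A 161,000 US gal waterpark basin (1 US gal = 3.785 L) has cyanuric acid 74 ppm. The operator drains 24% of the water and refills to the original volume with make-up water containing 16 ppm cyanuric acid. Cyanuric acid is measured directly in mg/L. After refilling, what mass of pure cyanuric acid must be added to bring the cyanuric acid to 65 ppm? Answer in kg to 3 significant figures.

Volume: 161,000 US gal × 3.785 L/gal = 609,385 L.
After draining 24% and refilling: 74 × 0.76 + 16 × 0.24 = 60.08 ppm.
Deficit to target: 65 − 60.08 = 4.92 mg/L.
Mass: 4.92 mg/L × 609,385 L = 2998 g cyanuric acid.

3.00 kg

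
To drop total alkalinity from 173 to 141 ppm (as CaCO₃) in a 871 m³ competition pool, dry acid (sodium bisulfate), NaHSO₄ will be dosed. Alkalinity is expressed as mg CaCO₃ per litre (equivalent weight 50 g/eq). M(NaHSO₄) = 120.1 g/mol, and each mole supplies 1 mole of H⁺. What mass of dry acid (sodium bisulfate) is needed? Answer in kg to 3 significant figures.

Volume: 871 m³ = 871,000 L.
Alkalinity to neutralize: (173 − 141) = 32 mg/L as CaCO₃ × 871,000 L = 27,870 g as CaCO₃.
Equivalents of H⁺ required: 27,870 ÷ 50 g/eq = 557.4 eq = 557.4 mol NaHSO₄.
Mass of NaHSO₄: 557.4 × 120.1 = 66,950 g.

66.9 kg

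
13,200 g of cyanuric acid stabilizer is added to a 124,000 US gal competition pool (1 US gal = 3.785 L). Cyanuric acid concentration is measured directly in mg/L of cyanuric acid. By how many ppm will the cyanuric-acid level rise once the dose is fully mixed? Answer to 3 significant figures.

Volume: 124,000 US gal × 3.785 L/gal = 469,340 L.
Rise: 13,200 g / 469,340 L × 1000 = 28.12 mg/L.

28.1 ppm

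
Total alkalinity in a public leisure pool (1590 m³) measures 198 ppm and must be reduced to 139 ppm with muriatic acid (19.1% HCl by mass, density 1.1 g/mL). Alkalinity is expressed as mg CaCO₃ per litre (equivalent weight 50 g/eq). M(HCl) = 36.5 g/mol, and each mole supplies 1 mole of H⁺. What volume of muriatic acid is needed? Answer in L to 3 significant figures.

326 L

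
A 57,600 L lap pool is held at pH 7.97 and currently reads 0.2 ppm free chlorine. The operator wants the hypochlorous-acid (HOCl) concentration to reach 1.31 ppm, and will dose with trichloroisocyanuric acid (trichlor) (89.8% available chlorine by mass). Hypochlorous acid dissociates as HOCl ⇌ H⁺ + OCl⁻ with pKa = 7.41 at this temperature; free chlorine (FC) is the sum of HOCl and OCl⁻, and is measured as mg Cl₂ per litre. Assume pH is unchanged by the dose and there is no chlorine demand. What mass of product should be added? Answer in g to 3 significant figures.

[OCl⁻]/[HOCl] = 10^(pH − pKa) = 10^(7.97 − 7.41) = 3.631; fraction as HOCl = 1/(1 + 3.631) = 0.2159.
Free chlorine required for 1.31 ppm HOCl: 1.31 / 0.2159 = 6.066 ppm.
FC to add: 6.066 − 0.2 = 5.866 mg/L as Cl₂.
Cl₂ equivalent: 5.866 mg/L × 57,600 L = 337.9 g.
Product at 89.8% available Cl: 337.9 / 0.898 = 376.3 g.

376 g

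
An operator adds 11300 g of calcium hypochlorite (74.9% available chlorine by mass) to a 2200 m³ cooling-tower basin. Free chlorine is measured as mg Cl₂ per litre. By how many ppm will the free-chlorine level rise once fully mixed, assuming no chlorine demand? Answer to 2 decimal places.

Volume: 2200 m³ = 2,200,000 L.
Available chlorine delivered: 11,300 g × 0.749 = 8464 g as Cl₂.
Concentration rise: 8464 g / 2,200,000 L = 3.847 mg/L = 3.85 ppm.

3.85 ppm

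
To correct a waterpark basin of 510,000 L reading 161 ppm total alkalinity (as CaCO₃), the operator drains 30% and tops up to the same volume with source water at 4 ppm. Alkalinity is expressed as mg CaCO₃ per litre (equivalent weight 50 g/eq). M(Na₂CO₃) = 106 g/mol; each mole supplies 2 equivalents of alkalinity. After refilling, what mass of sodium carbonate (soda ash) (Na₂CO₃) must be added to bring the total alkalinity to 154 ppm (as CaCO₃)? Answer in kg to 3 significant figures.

After draining 30% and refilling: 161 × 0.70 + 4 × 0.30 = 113.9 ppm.
Deficit to target: 154 − 113.9 = 40.1 mg/L.
As CaCO₃: 40.1 mg/L × 510,000 L = 20,450 g; ÷ 50 g/eq ÷ 2 = 204.5 mol Na₂CO₃.
Mass: 204.5 × 106 = 21,680 g.

21.7 kg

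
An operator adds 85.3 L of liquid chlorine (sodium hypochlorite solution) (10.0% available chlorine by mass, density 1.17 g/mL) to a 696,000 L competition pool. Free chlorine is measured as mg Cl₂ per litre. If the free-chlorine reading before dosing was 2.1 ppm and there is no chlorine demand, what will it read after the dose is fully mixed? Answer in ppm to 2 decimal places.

Mass of solution: 85.3 L × 1000 mL/L × 1.17 g/mL = 99,800 g.
Available chlorine delivered: 99,800 g × 0.1 = 9980 g as Cl₂.
Concentration rise: 9980 g / 696,000 L = 14.34 mg/L = 14.34 ppm.
Final FC: 2.1 + 14.34 = 16.44 ppm.

16.44 ppm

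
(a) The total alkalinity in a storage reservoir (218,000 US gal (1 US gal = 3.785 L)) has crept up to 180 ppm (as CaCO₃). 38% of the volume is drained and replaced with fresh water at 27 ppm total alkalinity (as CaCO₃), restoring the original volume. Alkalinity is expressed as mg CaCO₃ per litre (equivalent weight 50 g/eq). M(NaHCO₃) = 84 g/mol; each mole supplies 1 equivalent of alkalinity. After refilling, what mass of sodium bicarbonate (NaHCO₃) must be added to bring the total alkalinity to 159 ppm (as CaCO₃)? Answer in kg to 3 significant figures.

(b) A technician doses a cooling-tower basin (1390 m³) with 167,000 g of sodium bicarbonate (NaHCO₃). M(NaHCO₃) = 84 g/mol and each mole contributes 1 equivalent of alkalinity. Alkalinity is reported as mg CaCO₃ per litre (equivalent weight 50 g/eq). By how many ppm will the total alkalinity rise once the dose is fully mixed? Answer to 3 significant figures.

(a) 51.5 kg; (b) 71.5 ppm

(a) Volume: 218,000 US gal × 3.785 L/gal = 825,130 L.
(a) After draining 38% and refilling: 180 × 0.62 + 27 × 0.38 = 121.86 ppm.
(a) Deficit to target: 159 − 121.86 = 37.14 mg/L.
(a) As CaCO₃: 37.14 mg/L × 825,130 L = 30,650 g; ÷ 50 g/eq ÷ 1 = 612.9 mol NaHCO₃.
(a) Mass: 612.9 × 84 = 51,480 g.

(b) Volume: 1390 m³ = 1,390,000 L.
(b) Moles of NaHCO₃: 167,000 g ÷ 84 g/mol = 1988 mol → 1988 eq of alkalinity.
(b) As CaCO₃: 1988 eq × 50 g/eq = 99,400 g.
(b) Rise: 99,400 g / 1,390,000 L × 1000 = 71.51 mg/L.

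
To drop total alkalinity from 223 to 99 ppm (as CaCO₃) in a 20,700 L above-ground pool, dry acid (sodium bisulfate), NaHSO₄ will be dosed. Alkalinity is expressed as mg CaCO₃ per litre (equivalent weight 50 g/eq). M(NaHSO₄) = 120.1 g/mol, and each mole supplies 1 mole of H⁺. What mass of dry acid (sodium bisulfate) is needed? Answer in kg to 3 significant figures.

Alkalinity to neutralize: (223 − 99) = 124 mg/L as CaCO₃ × 20,700 L = 2567 g as CaCO₃.
Equivalents of H⁺ required: 2567 ÷ 50 g/eq = 51.34 eq = 51.34 mol NaHSO₄.
Mass of NaHSO₄: 51.34 × 120.1 = 6165 g.

6.17 kg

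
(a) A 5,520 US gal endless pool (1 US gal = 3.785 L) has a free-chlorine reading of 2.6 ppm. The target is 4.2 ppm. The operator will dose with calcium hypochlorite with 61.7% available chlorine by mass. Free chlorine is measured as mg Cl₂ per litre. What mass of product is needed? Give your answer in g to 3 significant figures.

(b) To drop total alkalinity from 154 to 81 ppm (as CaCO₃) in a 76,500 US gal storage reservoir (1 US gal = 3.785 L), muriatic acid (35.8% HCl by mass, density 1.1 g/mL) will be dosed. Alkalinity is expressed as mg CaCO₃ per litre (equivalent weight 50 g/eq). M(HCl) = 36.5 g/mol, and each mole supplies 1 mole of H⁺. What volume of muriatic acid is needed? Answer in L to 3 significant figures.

(a) Volume: 5,520 US gal × 3.785 L/gal = 20,893 L.
(a) Chlorine deficit: 4.2 − 2.6 = 1.6 ppm = 1.6 mg/L as Cl₂.
(a) Cl₂ equivalent needed: 1.6 mg/L × 20,893 L = 33,430 mg = 33.43 g.
(a) Product at 61.7% available chlorine: 33.43 / 0.617 = 54.18 g.

(b) Volume: 76,500 US gal × 3.785 L/gal = 289,552 L.
(b) Alkalinity to neutralize: (154 − 81) = 73 mg/L as CaCO₃ × 289,552 L = 21,140 g as CaCO₃.
(b) Equivalents of H⁺ required: 21,140 ÷ 50 g/eq = 422.7 eq = 422.7 mol HCl.
(b) Mass of HCl: 422.7 × 36.5 = 15,430 g.
(b) Mass of 35.8% solution: 15,430 / 0.358 = 43,100 g.
(b) Volume: 43,100 g ÷ 1.1 g/mL = 39,180 mL.

(a) 54.2 g; (b) 39.2 L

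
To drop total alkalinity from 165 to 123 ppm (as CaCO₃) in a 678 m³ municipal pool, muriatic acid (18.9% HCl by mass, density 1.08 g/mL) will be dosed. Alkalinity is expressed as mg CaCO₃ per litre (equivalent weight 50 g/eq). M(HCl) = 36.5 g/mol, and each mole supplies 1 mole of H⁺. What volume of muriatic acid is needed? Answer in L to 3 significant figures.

102 L

Volume: 678 m³ = 678,000 L.
Alkalinity to neutralize: (165 − 123) = 42 mg/L as CaCO₃ × 678,000 L = 28,480 g as CaCO₃.
Equivalents of H⁺ required: 28,480 ÷ 50 g/eq = 569.5 eq = 569.5 mol HCl.
Mass of HCl: 569.5 × 36.5 = 20,790 g.
Mass of 18.9% solution: 20,790 / 0.189 = 110,000 g.
Volume: 110,000 g ÷ 1.08 g/mL = 101,800 mL.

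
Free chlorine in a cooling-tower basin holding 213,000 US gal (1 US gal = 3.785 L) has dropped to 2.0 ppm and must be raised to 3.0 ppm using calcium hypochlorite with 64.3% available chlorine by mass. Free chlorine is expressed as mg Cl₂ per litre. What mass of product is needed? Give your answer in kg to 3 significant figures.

1.25 kg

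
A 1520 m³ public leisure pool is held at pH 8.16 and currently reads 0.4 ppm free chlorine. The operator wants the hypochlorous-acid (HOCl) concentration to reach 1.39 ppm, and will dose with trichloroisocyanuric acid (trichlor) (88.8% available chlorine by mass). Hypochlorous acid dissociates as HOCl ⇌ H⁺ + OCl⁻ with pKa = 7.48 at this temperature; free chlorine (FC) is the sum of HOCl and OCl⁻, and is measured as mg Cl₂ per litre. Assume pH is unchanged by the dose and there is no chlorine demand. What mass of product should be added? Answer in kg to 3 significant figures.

Volume: 1520 m³ = 1,520,000 L.
[OCl⁻]/[HOCl] = 10^(pH − pKa) = 10^(8.16 − 7.48) = 4.786; fraction as HOCl = 1/(1 + 4.786) = 0.1728.
Free chlorine required for 1.39 ppm HOCl: 1.39 / 0.1728 = 8.043 ppm.
FC to add: 8.043 − 0.4 = 7.643 mg/L as Cl₂.
Cl₂ equivalent: 7.643 mg/L × 1,520,000 L = 11,620 g.
Product at 88.8% available Cl: 11,620 / 0.888 = 13,080 g.

13.1 kg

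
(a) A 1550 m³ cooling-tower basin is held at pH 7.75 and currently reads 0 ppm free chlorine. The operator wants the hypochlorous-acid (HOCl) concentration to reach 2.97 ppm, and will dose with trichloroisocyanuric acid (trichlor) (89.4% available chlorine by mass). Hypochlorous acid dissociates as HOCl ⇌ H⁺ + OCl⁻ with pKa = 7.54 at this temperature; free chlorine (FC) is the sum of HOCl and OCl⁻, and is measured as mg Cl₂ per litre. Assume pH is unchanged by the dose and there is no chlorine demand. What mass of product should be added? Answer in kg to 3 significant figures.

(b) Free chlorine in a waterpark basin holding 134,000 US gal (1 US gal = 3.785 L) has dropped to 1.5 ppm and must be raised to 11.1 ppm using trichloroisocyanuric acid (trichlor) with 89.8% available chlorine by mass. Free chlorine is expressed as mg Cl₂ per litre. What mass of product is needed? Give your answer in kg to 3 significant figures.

(a) 13.5 kg; (b) 5.42 kg

(a) Volume: 1550 m³ = 1,550,000 L.
(a) [OCl⁻]/[HOCl] = 10^(pH − pKa) = 10^(7.75 − 7.54) = 1.622; fraction as HOCl = 1/(1 + 1.622) = 0.3814.
(a) Free chlorine required for 2.97 ppm HOCl: 2.97 / 0.3814 = 7.787 ppm.
(a) FC to add: 7.787 − 0 = 7.787 mg/L as Cl₂.
(a) Cl₂ equivalent: 7.787 mg/L × 1,550,000 L = 12,070 g.
(a) Product at 89.4% available Cl: 12,070 / 0.894 = 13,500 g.

(b) Volume: 134,000 US gal × 3.785 L/gal = 507,190 L.
(b) Chlorine deficit: 11.1 − 1.5 = 9.6 ppm = 9.6 mg/L as Cl₂.
(b) Cl₂ equivalent needed: 9.6 mg/L × 507,190 L = 4,869,000 mg = 4869 g.
(b) Product at 89.8% available chlorine: 4869 / 0.898 = 5422 g.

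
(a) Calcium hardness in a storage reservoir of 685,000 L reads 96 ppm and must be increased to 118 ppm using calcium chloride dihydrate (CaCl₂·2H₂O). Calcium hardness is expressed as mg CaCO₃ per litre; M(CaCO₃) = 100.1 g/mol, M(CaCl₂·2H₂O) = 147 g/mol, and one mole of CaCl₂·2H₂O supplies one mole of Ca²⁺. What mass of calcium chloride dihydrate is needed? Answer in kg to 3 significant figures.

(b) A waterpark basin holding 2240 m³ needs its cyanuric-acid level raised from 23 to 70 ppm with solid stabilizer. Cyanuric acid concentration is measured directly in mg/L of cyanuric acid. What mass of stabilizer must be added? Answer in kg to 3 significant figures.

(a) 22.1 kg; (b) 105 kg

(a) Hardness to add: (118 − 96) = 22 mg/L as CaCO₃ × 685,000 L = 15,070 g as CaCO₃.
(a) Moles of Ca²⁺ (1 mol Ca²⁺ ≡ 1 mol CaCO₃): 15,070 / 100.1 g/mol = 150.5 mol.
(a) Mass of CaCl₂·2H₂O: 150.5 × 147 = 22,130 g.

(b) Volume: 2240 m³ = 2,240,000 L.
(b) CYA to add: (70 − 23) = 47 mg/L × 2,240,000 L = 105,300 g cyanuric acid.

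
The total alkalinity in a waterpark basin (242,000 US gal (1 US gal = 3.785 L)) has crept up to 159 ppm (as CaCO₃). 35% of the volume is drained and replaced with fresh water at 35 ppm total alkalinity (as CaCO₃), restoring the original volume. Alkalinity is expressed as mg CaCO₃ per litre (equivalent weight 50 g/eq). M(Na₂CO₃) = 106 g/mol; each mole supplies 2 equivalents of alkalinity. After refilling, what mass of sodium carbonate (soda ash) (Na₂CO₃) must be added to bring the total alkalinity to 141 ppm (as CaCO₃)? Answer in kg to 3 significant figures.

24.7 kg

Volume: 242,000 US gal × 3.785 L/gal = 915,970 L.
After draining 35% and refilling: 159 × 0.65 + 35 × 0.35 = 115.6 ppm.
Deficit to target: 141 − 115.6 = 25.4 mg/L.
As CaCO₃: 25.4 mg/L × 915,970 L = 23,270 g; ÷ 50 g/eq ÷ 2 = 232.7 mol Na₂CO₃.
Mass: 232.7 × 106 = 24,660 g.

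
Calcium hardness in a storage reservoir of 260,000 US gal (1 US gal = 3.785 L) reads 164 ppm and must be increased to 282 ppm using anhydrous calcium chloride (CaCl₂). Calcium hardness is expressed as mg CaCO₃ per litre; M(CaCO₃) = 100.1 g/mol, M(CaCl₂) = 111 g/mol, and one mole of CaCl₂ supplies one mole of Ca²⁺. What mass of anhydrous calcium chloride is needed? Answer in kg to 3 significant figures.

129 kg

Volume: 260,000 US gal × 3.785 L/gal = 984,100 L.
Hardness to add: (282 − 164) = 118 mg/L as CaCO₃ × 984,100 L = 116,100 g as CaCO₃.
Moles of Ca²⁺ (1 mol Ca²⁺ ≡ 1 mol CaCO₃): 116,100 / 100.1 g/mol = 1160 mol.
Mass of CaCl₂: 1160 × 111 = 128,800 g.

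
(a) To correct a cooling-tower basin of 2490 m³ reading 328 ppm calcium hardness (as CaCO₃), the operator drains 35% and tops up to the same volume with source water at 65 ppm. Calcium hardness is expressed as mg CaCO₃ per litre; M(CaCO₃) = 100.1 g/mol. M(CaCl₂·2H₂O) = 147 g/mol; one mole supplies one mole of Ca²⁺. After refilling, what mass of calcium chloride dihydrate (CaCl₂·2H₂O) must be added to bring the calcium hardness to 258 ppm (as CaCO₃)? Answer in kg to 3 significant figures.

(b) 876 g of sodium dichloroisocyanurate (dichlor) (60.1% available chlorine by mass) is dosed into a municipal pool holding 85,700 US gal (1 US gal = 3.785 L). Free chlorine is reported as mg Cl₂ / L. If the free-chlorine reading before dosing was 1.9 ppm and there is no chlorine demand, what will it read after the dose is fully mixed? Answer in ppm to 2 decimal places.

(a) 80.6 kg; (b) 3.52 ppm

(a) Volume: 2490 m³ = 2,490,000 L.
(a) After draining 35% and refilling: 328 × 0.65 + 65 × 0.35 = 235.95 ppm.
(a) Deficit to target: 258 − 235.95 = 22.05 mg/L.
(a) As CaCO₃: 22.05 mg/L × 2,490,000 L = 54,900 g; ÷ 100.1 = 548.5 mol Ca²⁺.
(a) Mass: 548.5 × 147 = 80,630 g.

(b) Volume: 85,700 US gal × 3.785 L/gal = 324,374 L.
(b) Available chlorine delivered: 876 g × 0.601 = 526.5 g as Cl₂.
(b) Concentration rise: 526.5 g / 324,374 L = 1.623 mg/L = 1.62 ppm.
(b) Final FC: 1.9 + 1.62 = 3.52 ppm.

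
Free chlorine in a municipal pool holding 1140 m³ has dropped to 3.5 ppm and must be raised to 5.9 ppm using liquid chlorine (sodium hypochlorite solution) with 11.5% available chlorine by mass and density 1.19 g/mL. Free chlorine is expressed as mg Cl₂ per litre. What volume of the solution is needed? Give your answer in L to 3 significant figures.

Volume: 1140 m³ = 1,140,000 L.
Chlorine deficit: 5.9 − 3.5 = 2.4 ppm = 2.4 mg/L as Cl₂.
Cl₂ equivalent needed: 2.4 mg/L × 1,140,000 L = 2,736,000 mg = 2736 g.
Product at 11.5% available chlorine: 2736 / 0.115 = 23,790 g.
Volume at density 1.19 g/mL: 23,790 g ÷ 1.19 g/mL = 19,990 mL.

20.0 L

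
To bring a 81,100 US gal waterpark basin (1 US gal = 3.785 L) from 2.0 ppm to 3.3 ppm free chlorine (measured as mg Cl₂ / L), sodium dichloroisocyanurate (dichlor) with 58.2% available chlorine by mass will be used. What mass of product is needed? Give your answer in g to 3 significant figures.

686 g

Volume: 81,100 US gal × 3.785 L/gal = 306,964 L.
Chlorine deficit: 3.3 − 2.0 = 1.3 ppm = 1.3 mg/L as Cl₂.
Cl₂ equivalent needed: 1.3 mg/L × 306,964 L = 399,100 mg = 399.1 g.
Product at 58.2% available chlorine: 399.1 / 0.582 = 685.7 g.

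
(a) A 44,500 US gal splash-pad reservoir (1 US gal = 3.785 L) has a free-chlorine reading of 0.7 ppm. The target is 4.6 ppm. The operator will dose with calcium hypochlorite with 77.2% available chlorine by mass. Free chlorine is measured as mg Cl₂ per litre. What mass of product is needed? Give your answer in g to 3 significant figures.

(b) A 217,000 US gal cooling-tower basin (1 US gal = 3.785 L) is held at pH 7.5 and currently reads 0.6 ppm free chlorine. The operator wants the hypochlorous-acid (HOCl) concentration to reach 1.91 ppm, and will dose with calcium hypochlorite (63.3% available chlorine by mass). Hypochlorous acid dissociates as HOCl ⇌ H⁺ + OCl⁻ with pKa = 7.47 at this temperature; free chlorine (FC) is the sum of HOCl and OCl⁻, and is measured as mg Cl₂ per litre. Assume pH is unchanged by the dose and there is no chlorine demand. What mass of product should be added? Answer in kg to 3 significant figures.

(a) Volume: 44,500 US gal × 3.785 L/gal = 168,432 L.
(a) Chlorine deficit: 4.6 − 0.7 = 3.9 ppm = 3.9 mg/L as Cl₂.
(a) Cl₂ equivalent needed: 3.9 mg/L × 168,432 L = 656,900 mg = 656.9 g.
(a) Product at 77.2% available chlorine: 656.9 / 0.772 = 850.9 g.

(b) Volume: 217,000 US gal × 3.785 L/gal = 821,345 L.
(b) [OCl⁻]/[HOCl] = 10^(pH − pKa) = 10^(7.5 − 7.47) = 1.072; fraction as HOCl = 1/(1 + 1.072) = 0.4827.
(b) Free chlorine required for 1.91 ppm HOCl: 1.91 / 0.4827 = 3.957 ppm.
(b) FC to add: 3.957 − 0.6 = 3.357 mg/L as Cl₂.
(b) Cl₂ equivalent: 3.357 mg/L × 821,345 L = 2757 g.
(b) Product at 63.3% available Cl: 2757 / 0.633 = 4355 g.

(a) 851 g; (b) 4.36 kg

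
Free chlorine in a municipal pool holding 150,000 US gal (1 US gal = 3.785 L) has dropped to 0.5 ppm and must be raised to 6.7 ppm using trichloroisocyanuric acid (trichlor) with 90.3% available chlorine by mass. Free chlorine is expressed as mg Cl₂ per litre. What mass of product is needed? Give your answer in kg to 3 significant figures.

3.90 kg

Volume: 150,000 US gal × 3.785 L/gal = 567,750 L.
Chlorine deficit: 6.7 − 0.5 = 6.2 ppm = 6.2 mg/L as Cl₂.
Cl₂ equivalent needed: 6.2 mg/L × 567,750 L = 3,520,000 mg = 3520 g.
Product at 90.3% available chlorine: 3520 / 0.903 = 3898 g.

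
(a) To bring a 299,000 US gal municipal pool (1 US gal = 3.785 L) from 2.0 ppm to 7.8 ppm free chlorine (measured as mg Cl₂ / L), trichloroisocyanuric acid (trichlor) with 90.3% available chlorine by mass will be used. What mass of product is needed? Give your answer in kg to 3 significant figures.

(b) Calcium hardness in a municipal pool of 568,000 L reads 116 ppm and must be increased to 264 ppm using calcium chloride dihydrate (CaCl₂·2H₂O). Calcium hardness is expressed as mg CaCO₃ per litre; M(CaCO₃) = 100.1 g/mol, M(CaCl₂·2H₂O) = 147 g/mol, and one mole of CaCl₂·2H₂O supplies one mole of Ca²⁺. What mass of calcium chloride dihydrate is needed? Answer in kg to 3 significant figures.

(a) 7.27 kg; (b) 123 kg

(a) Volume: 299,000 US gal × 3.785 L/gal = 1,131,715 L.
(a) Chlorine deficit: 7.8 − 2.0 = 5.8 ppm = 5.8 mg/L as Cl₂.
(a) Cl₂ equivalent needed: 5.8 mg/L × 1,131,715 L = 6,564,000 mg = 6564 g.
(a) Product at 90.3% available chlorine: 6564 / 0.903 = 7269 g.

(b) Hardness to add: (264 − 116) = 148 mg/L as CaCO₃ × 568,000 L = 84,060 g as CaCO₃.
(b) Moles of Ca²⁺ (1 mol Ca²⁺ ≡ 1 mol CaCO₃): 84,060 / 100.1 g/mol = 839.8 mol.
(b) Mass of CaCl₂·2H₂O: 839.8 × 147 = 123,500 g.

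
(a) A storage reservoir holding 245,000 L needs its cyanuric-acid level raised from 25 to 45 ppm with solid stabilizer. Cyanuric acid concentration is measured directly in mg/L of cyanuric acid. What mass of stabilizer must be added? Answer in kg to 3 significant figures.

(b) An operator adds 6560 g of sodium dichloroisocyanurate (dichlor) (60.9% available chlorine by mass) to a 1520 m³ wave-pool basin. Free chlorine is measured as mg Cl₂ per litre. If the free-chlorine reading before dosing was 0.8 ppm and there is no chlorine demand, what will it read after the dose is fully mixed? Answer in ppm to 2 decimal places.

(a) 4.90 kg; (b) 3.43 ppm

(a) CYA to add: (45 − 25) = 20 mg/L × 245,000 L = 4900 g cyanuric acid.

(b) Volume: 1520 m³ = 1,520,000 L.
(b) Available chlorine delivered: 6560 g × 0.609 = 3995 g as Cl₂.
(b) Concentration rise: 3995 g / 1,520,000 L = 2.628 mg/L = 2.63 ppm.
(b) Final FC: 0.8 + 2.63 = 3.43 ppm.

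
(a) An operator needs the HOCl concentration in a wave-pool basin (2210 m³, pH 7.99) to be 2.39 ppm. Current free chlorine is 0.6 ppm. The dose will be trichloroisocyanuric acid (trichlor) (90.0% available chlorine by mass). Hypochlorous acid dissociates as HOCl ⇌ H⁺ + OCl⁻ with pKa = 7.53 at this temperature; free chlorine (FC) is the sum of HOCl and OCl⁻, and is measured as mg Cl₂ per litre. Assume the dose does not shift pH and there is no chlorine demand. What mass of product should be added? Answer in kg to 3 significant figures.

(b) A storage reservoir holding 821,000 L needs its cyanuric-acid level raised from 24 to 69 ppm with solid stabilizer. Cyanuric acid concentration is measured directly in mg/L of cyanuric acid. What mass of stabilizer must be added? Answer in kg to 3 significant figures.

(a) 21.3 kg; (b) 36.9 kg

(a) Volume: 2210 m³ = 2,210,000 L.
(a) [OCl⁻]/[HOCl] = 10^(pH − pKa) = 10^(7.99 − 7.53) = 2.884; fraction as HOCl = 1/(1 + 2.884) = 0.2575.
(a) Free chlorine required for 2.39 ppm HOCl: 2.39 / 0.2575 = 9.283 ppm.
(a) FC to add: 9.283 − 0.6 = 8.683 mg/L as Cl₂.
(a) Cl₂ equivalent: 8.683 mg/L × 2,210,000 L = 19,190 g.
(a) Product at 90.0% available Cl: 19,190 / 0.9 = 21,320 g.

(b) CYA to add: (69 − 24) = 45 mg/L × 821,000 L = 36,940 g cyanuric acid.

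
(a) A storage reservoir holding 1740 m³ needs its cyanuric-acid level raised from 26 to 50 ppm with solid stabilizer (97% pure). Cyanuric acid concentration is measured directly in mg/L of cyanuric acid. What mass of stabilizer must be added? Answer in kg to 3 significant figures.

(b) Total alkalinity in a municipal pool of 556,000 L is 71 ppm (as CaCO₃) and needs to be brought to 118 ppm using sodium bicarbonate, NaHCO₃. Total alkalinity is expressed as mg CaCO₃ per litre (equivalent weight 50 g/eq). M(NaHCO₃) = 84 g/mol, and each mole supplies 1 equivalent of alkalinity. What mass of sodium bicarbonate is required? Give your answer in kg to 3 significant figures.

(a) Volume: 1740 m³ = 1,740,000 L.
(a) CYA to add: (50 − 26) = 24 mg/L × 1,740,000 L = 41,760 g cyanuric acid.
(a) At 97% purity: 41,760 / 0.97 = 43,050 g product.

(b) Alkalinity to add: (118 − 71) = 47 mg/L as CaCO₃ × 556,000 L = 26,130 g as CaCO₃.
(b) Equivalents: 26,130 g ÷ 50 g/eq = 522.6 eq.
(b) NaHCO₃ supplies 1 eq per mole → 522.6 mol.
(b) Mass: 522.6 mol × 84 g/mol = 43,900 g.

(a) 43.1 kg; (b) 43.9 kg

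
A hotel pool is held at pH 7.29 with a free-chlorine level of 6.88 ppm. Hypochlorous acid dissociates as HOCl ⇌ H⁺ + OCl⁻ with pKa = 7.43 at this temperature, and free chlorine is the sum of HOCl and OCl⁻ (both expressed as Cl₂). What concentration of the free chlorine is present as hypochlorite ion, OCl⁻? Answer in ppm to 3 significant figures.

[OCl⁻]/[HOCl] = 10^(pH − pKa) = 10^(7.29 − 7.43) = 10^-0.14 = 0.7244.
Fraction as HOCl = 1 / (1 + 0.7244) = 0.5799.
OCl⁻ = (1 − 0.5799) × 6.88 ppm = 2.89 ppm.

2.89 ppm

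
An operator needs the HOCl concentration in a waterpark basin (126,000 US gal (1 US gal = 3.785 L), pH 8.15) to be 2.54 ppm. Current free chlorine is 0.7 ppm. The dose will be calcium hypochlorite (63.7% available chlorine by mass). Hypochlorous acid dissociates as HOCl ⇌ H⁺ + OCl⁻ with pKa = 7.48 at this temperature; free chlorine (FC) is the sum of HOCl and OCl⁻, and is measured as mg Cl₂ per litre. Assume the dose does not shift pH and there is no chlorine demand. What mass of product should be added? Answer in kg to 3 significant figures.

10.3 kg

Volume: 126,000 US gal × 3.785 L/gal = 476,910 L.
[OCl⁻]/[HOCl] = 10^(pH − pKa) = 10^(8.15 − 7.48) = 4.677; fraction as HOCl = 1/(1 + 4.677) = 0.1761.
Free chlorine required for 2.54 ppm HOCl: 2.54 / 0.1761 = 14.42 ppm.
FC to add: 14.42 − 0.7 = 13.72 mg/L as Cl₂.
Cl₂ equivalent: 13.72 mg/L × 476,910 L = 6543 g.
Product at 63.7% available Cl: 6543 / 0.637 = 10,270 g.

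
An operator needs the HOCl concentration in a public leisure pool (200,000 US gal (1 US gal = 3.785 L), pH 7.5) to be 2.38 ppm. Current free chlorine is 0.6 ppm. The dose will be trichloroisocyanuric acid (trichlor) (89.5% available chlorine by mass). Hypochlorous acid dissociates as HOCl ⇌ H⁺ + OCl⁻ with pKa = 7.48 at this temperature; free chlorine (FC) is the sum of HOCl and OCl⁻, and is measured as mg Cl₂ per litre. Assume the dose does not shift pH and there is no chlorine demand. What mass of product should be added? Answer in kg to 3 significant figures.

3.61 kg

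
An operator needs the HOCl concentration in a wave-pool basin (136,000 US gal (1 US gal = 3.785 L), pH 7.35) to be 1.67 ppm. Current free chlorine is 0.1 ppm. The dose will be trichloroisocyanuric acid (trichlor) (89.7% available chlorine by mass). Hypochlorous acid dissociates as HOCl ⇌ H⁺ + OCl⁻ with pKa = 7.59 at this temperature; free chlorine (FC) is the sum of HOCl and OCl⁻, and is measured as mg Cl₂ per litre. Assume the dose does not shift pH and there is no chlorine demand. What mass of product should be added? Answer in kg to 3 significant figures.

1.45 kg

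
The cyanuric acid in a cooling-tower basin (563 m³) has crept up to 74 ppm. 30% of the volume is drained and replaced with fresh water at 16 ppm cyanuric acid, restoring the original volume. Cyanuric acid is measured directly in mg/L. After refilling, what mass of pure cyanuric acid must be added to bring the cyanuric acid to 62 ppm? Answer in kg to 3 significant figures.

Volume: 563 m³ = 563,000 L.
After draining 30% and refilling: 74 × 0.70 + 16 × 0.30 = 56.6 ppm.
Deficit to target: 62 − 56.6 = 5.4 mg/L.
Mass: 5.4 mg/L × 563,000 L = 3040 g cyanuric acid.

3.04 kg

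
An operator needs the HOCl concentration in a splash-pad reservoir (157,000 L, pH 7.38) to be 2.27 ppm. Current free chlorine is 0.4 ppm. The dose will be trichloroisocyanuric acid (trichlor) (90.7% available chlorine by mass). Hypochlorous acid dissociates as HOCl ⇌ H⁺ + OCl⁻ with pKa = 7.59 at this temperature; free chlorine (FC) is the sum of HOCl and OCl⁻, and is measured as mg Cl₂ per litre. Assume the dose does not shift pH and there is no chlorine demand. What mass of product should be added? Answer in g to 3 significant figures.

[OCl⁻]/[HOCl] = 10^(pH − pKa) = 10^(7.38 − 7.59) = 0.6166; fraction as HOCl = 1/(1 + 0.6166) = 0.6186.
Free chlorine required for 2.27 ppm HOCl: 2.27 / 0.6186 = 3.67 ppm.
FC to add: 3.67 − 0.4 = 3.27 mg/L as Cl₂.
Cl₂ equivalent: 3.27 mg/L × 157,000 L = 513.3 g.
Product at 90.7% available Cl: 513.3 / 0.907 = 566 g.

566 g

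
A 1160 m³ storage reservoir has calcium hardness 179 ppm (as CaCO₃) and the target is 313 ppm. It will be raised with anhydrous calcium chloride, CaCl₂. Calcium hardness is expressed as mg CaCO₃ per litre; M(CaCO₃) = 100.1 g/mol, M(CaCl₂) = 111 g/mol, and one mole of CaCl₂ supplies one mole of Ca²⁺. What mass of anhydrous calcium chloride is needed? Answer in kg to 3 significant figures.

172 kg

Volume: 1160 m³ = 1,160,000 L.
Hardness to add: (313 − 179) = 134 mg/L as CaCO₃ × 1,160,000 L = 155,400 g as CaCO₃.
Moles of Ca²⁺ (1 mol Ca²⁺ ≡ 1 mol CaCO₃): 155,400 / 100.1 g/mol = 1553 mol.
Mass of CaCl₂: 1553 × 111 = 172,400 g.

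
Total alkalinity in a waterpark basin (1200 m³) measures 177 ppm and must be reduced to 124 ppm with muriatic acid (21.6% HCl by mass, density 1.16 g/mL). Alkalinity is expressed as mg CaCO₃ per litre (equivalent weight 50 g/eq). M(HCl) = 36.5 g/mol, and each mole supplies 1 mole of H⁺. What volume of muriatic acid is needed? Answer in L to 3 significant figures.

185 L

Volume: 1200 m³ = 1,200,000 L.
Alkalinity to neutralize: (177 − 124) = 53 mg/L as CaCO₃ × 1,200,000 L = 63,600 g as CaCO₃.
Equivalents of H⁺ required: 63,600 ÷ 50 g/eq = 1272 eq = 1272 mol HCl.
Mass of HCl: 1272 × 36.5 = 46,430 g.
Mass of 21.6% solution: 46,430 / 0.216 = 214,900 g.
Volume: 214,900 g ÷ 1.16 g/mL = 185,300 mL.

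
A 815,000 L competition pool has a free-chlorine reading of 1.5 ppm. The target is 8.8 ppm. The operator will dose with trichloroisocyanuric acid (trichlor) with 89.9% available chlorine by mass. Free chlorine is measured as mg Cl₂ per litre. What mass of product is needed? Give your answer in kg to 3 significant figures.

6.62 kg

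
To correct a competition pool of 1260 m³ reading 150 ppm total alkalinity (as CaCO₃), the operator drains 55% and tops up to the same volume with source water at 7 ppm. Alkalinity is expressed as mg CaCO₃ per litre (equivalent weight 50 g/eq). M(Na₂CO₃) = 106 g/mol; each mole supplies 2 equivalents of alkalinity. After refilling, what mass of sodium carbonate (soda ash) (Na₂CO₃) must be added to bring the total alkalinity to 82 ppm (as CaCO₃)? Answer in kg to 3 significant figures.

14.2 kg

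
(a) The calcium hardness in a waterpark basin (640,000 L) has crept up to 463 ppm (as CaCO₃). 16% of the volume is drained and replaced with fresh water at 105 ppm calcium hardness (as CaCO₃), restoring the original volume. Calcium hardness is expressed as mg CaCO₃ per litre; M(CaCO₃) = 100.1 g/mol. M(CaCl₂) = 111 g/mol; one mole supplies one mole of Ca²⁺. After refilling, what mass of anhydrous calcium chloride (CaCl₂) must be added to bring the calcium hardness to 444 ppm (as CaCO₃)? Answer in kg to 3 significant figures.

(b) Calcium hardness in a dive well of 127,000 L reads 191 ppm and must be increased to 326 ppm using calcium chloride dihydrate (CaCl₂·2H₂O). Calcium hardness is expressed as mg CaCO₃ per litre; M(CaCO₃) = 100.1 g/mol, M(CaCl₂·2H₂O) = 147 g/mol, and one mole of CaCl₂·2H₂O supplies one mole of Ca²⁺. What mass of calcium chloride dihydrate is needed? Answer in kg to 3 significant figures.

(a) After draining 16% and refilling: 463 × 0.84 + 105 × 0.16 = 405.72 ppm.
(a) Deficit to target: 444 − 405.72 = 38.28 mg/L.
(a) As CaCO₃: 38.28 mg/L × 640,000 L = 24,500 g; ÷ 100.1 = 244.7 mol Ca²⁺.
(a) Mass: 244.7 × 111 = 27,170 g.

(b) Hardness to add: (326 − 191) = 135 mg/L as CaCO₃ × 127,000 L = 17,140 g as CaCO₃.
(b) Moles of Ca²⁺ (1 mol Ca²⁺ ≡ 1 mol CaCO₃): 17,140 / 100.1 g/mol = 171.3 mol.
(b) Mass of CaCl₂·2H₂O: 171.3 × 147 = 25,180 g.

(a) 27.2 kg; (b) 25.2 kg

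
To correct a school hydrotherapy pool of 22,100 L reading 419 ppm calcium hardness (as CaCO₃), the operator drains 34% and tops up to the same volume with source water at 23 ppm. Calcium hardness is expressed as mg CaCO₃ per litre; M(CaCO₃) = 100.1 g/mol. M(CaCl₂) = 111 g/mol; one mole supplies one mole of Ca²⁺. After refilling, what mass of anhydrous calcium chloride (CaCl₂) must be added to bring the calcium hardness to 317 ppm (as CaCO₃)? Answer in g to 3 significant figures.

After draining 34% and refilling: 419 × 0.66 + 23 × 0.34 = 284.36 ppm.
Deficit to target: 317 − 284.36 = 32.64 mg/L.
As CaCO₃: 32.64 mg/L × 22,100 L = 721.3 g; ÷ 100.1 = 7.206 mol Ca²⁺.
Mass: 7.206 × 111 = 799.9 g.

800 g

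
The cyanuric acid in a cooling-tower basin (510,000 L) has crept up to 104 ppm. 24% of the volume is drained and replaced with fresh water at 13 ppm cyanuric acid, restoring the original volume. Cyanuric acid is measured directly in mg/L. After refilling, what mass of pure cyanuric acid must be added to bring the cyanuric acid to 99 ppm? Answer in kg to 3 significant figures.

After draining 24% and refilling: 104 × 0.76 + 13 × 0.24 = 82.16 ppm.
Deficit to target: 99 − 82.16 = 16.84 mg/L.
Mass: 16.84 mg/L × 510,000 L = 8588 g cyanuric acid.

8.59 kg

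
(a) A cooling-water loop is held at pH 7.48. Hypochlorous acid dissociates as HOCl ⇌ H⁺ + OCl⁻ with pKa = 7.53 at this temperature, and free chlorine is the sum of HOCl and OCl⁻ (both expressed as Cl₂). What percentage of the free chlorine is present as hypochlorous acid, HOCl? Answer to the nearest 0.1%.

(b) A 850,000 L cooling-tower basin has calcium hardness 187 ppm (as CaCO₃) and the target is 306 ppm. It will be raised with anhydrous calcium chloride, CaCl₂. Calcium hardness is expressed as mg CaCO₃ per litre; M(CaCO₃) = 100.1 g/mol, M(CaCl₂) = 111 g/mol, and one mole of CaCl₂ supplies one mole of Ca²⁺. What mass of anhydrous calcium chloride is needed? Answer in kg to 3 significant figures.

(a) [OCl⁻]/[HOCl] = 10^(pH − pKa) = 10^(7.48 − 7.53) = 10^-0.05 = 0.8913.
(a) Fraction as HOCl = 1 / (1 + 0.8913) = 0.5288.

(b) Hardness to add: (306 − 187) = 119 mg/L as CaCO₃ × 850,000 L = 101,200 g as CaCO₃.
(b) Moles of Ca²⁺ (1 mol Ca²⁺ ≡ 1 mol CaCO₃): 101,200 / 100.1 g/mol = 1010 mol.
(b) Mass of CaCl₂: 1010 × 111 = 112,200 g.

(a) 52.9%; (b) 112 kg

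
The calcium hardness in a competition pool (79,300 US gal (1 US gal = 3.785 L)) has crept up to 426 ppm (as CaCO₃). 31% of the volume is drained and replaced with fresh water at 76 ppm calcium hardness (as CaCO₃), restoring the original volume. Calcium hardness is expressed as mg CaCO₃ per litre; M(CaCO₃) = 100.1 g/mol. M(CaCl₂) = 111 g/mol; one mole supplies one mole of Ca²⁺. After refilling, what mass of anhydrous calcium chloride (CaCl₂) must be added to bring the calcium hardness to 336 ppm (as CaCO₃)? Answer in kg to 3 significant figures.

Volume: 79,300 US gal × 3.785 L/gal = 300,150 L.
After draining 31% and refilling: 426 × 0.69 + 76 × 0.31 = 317.5 ppm.
Deficit to target: 336 − 317.5 = 18.5 mg/L.
As CaCO₃: 18.5 mg/L × 300,150 L = 5553 g; ÷ 100.1 = 55.47 mol Ca²⁺.
Mass: 55.47 × 111 = 6157 g.

6.16 kg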